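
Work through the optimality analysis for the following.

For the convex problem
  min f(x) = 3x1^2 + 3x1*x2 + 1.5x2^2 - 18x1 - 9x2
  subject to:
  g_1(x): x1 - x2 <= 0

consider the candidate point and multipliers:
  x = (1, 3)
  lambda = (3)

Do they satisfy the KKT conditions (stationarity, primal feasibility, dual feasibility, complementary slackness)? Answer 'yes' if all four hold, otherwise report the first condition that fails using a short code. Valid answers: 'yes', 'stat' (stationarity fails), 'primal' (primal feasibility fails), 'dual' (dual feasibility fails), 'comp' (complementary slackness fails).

Gradient of f: grad f(x) = Q x + c = (-3, 3)
Constraint values g_i(x) = a_i^T x - b_i:
  g_1((1, 3)) = -2
Stationarity residual: grad f(x) + sum_i lambda_i a_i = (0, 0)
  -> stationarity OK
Primal feasibility (all g_i <= 0): OK
Dual feasibility (all lambda_i >= 0): OK
Complementary slackness (lambda_i * g_i(x) = 0 for all i): FAILS

Verdict: the first failing condition is complementary_slackness -> comp.

comp


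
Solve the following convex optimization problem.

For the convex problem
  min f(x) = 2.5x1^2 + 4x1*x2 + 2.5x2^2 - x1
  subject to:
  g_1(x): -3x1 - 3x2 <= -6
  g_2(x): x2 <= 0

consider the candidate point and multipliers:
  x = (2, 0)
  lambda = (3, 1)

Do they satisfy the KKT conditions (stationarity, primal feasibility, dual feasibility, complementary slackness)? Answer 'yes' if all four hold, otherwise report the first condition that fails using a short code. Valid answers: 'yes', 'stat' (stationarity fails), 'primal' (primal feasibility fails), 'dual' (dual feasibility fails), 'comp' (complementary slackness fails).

Gradient of f: grad f(x) = Q x + c = (9, 8)
Constraint values g_i(x) = a_i^T x - b_i:
  g_1((2, 0)) = 0
  g_2((2, 0)) = 0
Stationarity residual: grad f(x) + sum_i lambda_i a_i = (0, 0)
  -> stationarity OK
Primal feasibility (all g_i <= 0): OK
Dual feasibility (all lambda_i >= 0): OK
Complementary slackness (lambda_i * g_i(x) = 0 for all i): OK

Verdict: yes, KKT holds.

yes


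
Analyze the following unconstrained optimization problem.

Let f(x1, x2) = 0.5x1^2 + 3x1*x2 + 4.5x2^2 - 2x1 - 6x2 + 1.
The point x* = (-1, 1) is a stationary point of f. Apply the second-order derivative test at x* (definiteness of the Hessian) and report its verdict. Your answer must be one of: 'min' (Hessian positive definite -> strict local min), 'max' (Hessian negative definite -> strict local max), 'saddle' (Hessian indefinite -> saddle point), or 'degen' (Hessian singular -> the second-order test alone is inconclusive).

Compute the Hessian H = grad^2 f:
  H = [[1, 3], [3, 9]]
Verify stationarity: grad f(x*) = H x* + g = (0, 0).
Eigenvalues of H: 0, 10.
H has a zero eigenvalue (singular; positive semidefinite but not definite), so H is neither positive definite, negative definite, nor indefinite. The second-order test alone is inconclusive -> degen.
(Indeed, f is constant along the null direction of H through x*, so x* is not a strict local extremum.)

degen


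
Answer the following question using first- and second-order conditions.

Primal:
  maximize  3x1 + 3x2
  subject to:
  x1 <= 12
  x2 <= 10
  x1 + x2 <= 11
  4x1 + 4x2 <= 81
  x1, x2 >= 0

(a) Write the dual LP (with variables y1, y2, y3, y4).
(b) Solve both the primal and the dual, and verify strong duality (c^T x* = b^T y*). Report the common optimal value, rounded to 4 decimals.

The standard primal-dual pair for 'max c^T x s.t. A x <= b, x >= 0' is:
  Dual:  min b^T y  s.t.  A^T y >= c,  y >= 0.

So the dual LP is:
  minimize  12y1 + 10y2 + 11y3 + 81y4
  subject to:
    y1 + y3 + 4y4 >= 3
    y2 + y3 + 4y4 >= 3
    y1, y2, y3, y4 >= 0

Solving the primal: x* = (11, 0).
  primal value c^T x* = 33.
Solving the dual: y* = (0, 0, 3, 0).
  dual value b^T y* = 33.
Strong duality: c^T x* = b^T y*. Confirmed.

33


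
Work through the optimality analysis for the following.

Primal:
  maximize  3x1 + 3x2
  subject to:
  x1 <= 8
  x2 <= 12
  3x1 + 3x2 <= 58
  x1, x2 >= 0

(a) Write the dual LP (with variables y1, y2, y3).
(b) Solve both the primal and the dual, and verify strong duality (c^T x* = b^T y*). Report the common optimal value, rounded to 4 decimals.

The standard primal-dual pair for 'max c^T x s.t. A x <= b, x >= 0' is:
  Dual:  min b^T y  s.t.  A^T y >= c,  y >= 0.

So the dual LP is:
  minimize  8y1 + 12y2 + 58y3
  subject to:
    y1 + 3y3 >= 3
    y2 + 3y3 >= 3
    y1, y2, y3 >= 0

Solving the primal: x* = (7.3333, 12).
  primal value c^T x* = 58.
Solving the dual: y* = (0, 0, 1).
  dual value b^T y* = 58.
Strong duality: c^T x* = b^T y*. Confirmed.

58


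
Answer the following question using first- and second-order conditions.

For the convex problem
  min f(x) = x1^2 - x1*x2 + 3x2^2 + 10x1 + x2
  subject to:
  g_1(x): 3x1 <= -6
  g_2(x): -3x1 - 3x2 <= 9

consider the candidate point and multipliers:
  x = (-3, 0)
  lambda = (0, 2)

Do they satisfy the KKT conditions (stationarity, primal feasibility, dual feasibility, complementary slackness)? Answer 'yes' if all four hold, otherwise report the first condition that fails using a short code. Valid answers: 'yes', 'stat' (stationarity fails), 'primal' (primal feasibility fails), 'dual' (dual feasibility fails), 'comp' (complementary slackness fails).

Gradient of f: grad f(x) = Q x + c = (4, 4)
Constraint values g_i(x) = a_i^T x - b_i:
  g_1((-3, 0)) = -3
  g_2((-3, 0)) = 0
Stationarity residual: grad f(x) + sum_i lambda_i a_i = (-2, -2)
  -> stationarity FAILS
Primal feasibility (all g_i <= 0): OK
Dual feasibility (all lambda_i >= 0): OK
Complementary slackness (lambda_i * g_i(x) = 0 for all i): OK

Verdict: the first failing condition is stationarity -> stat.

stat


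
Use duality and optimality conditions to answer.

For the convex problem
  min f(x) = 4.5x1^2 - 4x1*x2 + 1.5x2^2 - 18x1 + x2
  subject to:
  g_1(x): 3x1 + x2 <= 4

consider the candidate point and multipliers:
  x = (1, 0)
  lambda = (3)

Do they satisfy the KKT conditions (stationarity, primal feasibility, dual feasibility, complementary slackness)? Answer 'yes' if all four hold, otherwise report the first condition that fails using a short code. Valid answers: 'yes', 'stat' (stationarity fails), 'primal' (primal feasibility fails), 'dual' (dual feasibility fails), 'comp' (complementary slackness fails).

Gradient of f: grad f(x) = Q x + c = (-9, -3)
Constraint values g_i(x) = a_i^T x - b_i:
  g_1((1, 0)) = -1
Stationarity residual: grad f(x) + sum_i lambda_i a_i = (0, 0)
  -> stationarity OK
Primal feasibility (all g_i <= 0): OK
Dual feasibility (all lambda_i >= 0): OK
Complementary slackness (lambda_i * g_i(x) = 0 for all i): FAILS

Verdict: the first failing condition is complementary_slackness -> comp.

comp


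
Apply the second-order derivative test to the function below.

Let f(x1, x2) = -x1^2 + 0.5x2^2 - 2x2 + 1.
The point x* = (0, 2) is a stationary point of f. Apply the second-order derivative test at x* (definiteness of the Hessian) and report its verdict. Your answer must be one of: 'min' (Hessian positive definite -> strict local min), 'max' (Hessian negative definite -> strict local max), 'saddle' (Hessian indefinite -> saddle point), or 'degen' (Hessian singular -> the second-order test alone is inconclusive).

Compute the Hessian H = grad^2 f:
  H = [[-2, 0], [0, 1]]
Verify stationarity: grad f(x*) = H x* + g = (0, 0).
Eigenvalues of H: -2, 1.
Eigenvalues have mixed signs, so H is indefinite -> x* is a saddle point.

saddle


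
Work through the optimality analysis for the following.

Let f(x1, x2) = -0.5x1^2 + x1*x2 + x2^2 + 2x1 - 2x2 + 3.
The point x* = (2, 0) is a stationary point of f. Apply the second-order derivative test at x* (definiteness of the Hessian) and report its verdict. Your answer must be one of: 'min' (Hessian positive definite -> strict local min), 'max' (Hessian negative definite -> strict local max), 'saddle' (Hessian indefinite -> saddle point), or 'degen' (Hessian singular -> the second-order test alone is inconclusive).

Compute the Hessian H = grad^2 f:
  H = [[-1, 1], [1, 2]]
Verify stationarity: grad f(x*) = H x* + g = (0, 0).
Eigenvalues of H: -1.3028, 2.3028.
Eigenvalues have mixed signs, so H is indefinite -> x* is a saddle point.

saddle


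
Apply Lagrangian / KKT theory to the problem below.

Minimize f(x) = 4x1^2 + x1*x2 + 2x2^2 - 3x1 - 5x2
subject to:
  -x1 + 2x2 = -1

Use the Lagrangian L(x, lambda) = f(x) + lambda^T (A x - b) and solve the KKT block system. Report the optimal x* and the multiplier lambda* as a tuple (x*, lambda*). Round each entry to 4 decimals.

Form the Lagrangian:
  L(x, lambda) = (1/2) x^T Q x + c^T x + lambda^T (A x - b)
Stationarity (grad_x L = 0): Q x + c + A^T lambda = 0.
Primal feasibility: A x = b.

This gives the KKT block system:
  [ Q   A^T ] [ x     ]   [-c ]
  [ A    0  ] [ lambda ] = [ b ]

Solving the linear system:
  x*      = (0.7, -0.15)
  lambda* = (2.45)
  f(x*)   = 0.55

x* = (0.7, -0.15), lambda* = (2.45)


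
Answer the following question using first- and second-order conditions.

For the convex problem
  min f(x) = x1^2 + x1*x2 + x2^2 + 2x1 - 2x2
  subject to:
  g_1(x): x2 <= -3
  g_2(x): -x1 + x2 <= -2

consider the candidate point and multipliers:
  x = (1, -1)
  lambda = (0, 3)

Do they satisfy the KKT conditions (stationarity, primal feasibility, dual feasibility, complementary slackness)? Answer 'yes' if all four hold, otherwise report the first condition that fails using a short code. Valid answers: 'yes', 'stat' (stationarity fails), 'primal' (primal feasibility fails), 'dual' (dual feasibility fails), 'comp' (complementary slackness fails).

Gradient of f: grad f(x) = Q x + c = (3, -3)
Constraint values g_i(x) = a_i^T x - b_i:
  g_1((1, -1)) = 2
  g_2((1, -1)) = 0
Stationarity residual: grad f(x) + sum_i lambda_i a_i = (0, 0)
  -> stationarity OK
Primal feasibility (all g_i <= 0): FAILS
Dual feasibility (all lambda_i >= 0): OK
Complementary slackness (lambda_i * g_i(x) = 0 for all i): OK

Verdict: the first failing condition is primal_feasibility -> primal.

primal


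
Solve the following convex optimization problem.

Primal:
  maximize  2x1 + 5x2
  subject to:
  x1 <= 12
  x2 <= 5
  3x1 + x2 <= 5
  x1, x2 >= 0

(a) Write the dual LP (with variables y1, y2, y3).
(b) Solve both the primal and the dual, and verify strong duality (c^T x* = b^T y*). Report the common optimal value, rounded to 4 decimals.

The standard primal-dual pair for 'max c^T x s.t. A x <= b, x >= 0' is:
  Dual:  min b^T y  s.t.  A^T y >= c,  y >= 0.

So the dual LP is:
  minimize  12y1 + 5y2 + 5y3
  subject to:
    y1 + 3y3 >= 2
    y2 + y3 >= 5
    y1, y2, y3 >= 0

Solving the primal: x* = (0, 5).
  primal value c^T x* = 25.
Solving the dual: y* = (0, 4.3333, 0.6667).
  dual value b^T y* = 25.
Strong duality: c^T x* = b^T y*. Confirmed.

25


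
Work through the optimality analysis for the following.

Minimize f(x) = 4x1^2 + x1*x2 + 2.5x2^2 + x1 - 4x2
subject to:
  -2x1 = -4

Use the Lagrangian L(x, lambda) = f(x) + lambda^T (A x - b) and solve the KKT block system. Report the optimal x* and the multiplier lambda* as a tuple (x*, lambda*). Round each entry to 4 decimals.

Form the Lagrangian:
  L(x, lambda) = (1/2) x^T Q x + c^T x + lambda^T (A x - b)
Stationarity (grad_x L = 0): Q x + c + A^T lambda = 0.
Primal feasibility: A x = b.

This gives the KKT block system:
  [ Q   A^T ] [ x     ]   [-c ]
  [ A    0  ] [ lambda ] = [ b ]

Solving the linear system:
  x*      = (2, 0.4)
  lambda* = (8.7)
  f(x*)   = 17.6

x* = (2, 0.4), lambda* = (8.7)


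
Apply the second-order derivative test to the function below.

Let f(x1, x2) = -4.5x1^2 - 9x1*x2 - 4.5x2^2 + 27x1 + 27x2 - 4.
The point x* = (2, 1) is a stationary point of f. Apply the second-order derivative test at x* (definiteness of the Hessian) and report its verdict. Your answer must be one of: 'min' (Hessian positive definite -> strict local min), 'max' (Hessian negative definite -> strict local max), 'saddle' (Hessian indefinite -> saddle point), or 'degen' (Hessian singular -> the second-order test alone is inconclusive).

Compute the Hessian H = grad^2 f:
  H = [[-9, -9], [-9, -9]]
Verify stationarity: grad f(x*) = H x* + g = (0, 0).
Eigenvalues of H: -18, 0.
H has a zero eigenvalue (singular; negative semidefinite but not definite), so H is neither positive definite, negative definite, nor indefinite. The second-order test alone is inconclusive -> degen.
(Indeed, f is constant along the null direction of H through x*, so x* is not a strict local extremum.)

degen


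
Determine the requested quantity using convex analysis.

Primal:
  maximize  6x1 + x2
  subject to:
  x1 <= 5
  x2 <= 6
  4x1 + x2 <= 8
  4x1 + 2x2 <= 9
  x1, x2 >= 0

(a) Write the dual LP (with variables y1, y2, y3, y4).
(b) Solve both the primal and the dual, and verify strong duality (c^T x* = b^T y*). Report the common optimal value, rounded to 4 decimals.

The standard primal-dual pair for 'max c^T x s.t. A x <= b, x >= 0' is:
  Dual:  min b^T y  s.t.  A^T y >= c,  y >= 0.

So the dual LP is:
  minimize  5y1 + 6y2 + 8y3 + 9y4
  subject to:
    y1 + 4y3 + 4y4 >= 6
    y2 + y3 + 2y4 >= 1
    y1, y2, y3, y4 >= 0

Solving the primal: x* = (2, 0).
  primal value c^T x* = 12.
Solving the dual: y* = (0, 0, 1.5, 0).
  dual value b^T y* = 12.
Strong duality: c^T x* = b^T y*. Confirmed.

12


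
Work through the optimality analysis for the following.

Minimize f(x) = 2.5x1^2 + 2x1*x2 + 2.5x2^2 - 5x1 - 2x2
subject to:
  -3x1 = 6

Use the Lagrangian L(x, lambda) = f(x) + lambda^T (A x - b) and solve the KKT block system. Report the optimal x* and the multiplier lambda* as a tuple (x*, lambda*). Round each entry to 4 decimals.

Form the Lagrangian:
  L(x, lambda) = (1/2) x^T Q x + c^T x + lambda^T (A x - b)
Stationarity (grad_x L = 0): Q x + c + A^T lambda = 0.
Primal feasibility: A x = b.

This gives the KKT block system:
  [ Q   A^T ] [ x     ]   [-c ]
  [ A    0  ] [ lambda ] = [ b ]

Solving the linear system:
  x*      = (-2, 1.2)
  lambda* = (-4.2)
  f(x*)   = 16.4

x* = (-2, 1.2), lambda* = (-4.2)


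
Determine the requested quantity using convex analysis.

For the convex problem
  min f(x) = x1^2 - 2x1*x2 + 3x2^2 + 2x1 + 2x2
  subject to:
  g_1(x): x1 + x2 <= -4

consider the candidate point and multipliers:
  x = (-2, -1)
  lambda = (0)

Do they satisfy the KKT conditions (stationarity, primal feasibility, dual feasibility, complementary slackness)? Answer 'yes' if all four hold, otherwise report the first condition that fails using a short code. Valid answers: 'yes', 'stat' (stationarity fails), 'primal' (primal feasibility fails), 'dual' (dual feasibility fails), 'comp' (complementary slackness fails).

Gradient of f: grad f(x) = Q x + c = (0, 0)
Constraint values g_i(x) = a_i^T x - b_i:
  g_1((-2, -1)) = 1
Stationarity residual: grad f(x) + sum_i lambda_i a_i = (0, 0)
  -> stationarity OK
Primal feasibility (all g_i <= 0): FAILS
Dual feasibility (all lambda_i >= 0): OK
Complementary slackness (lambda_i * g_i(x) = 0 for all i): OK

Verdict: the first failing condition is primal_feasibility -> primal.

primal


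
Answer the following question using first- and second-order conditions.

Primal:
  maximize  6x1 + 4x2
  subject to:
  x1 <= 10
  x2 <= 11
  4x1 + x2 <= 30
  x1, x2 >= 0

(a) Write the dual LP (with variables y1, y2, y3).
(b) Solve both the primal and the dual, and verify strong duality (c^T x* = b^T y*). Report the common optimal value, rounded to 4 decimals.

The standard primal-dual pair for 'max c^T x s.t. A x <= b, x >= 0' is:
  Dual:  min b^T y  s.t.  A^T y >= c,  y >= 0.

So the dual LP is:
  minimize  10y1 + 11y2 + 30y3
  subject to:
    y1 + 4y3 >= 6
    y2 + y3 >= 4
    y1, y2, y3 >= 0

Solving the primal: x* = (4.75, 11).
  primal value c^T x* = 72.5.
Solving the dual: y* = (0, 2.5, 1.5).
  dual value b^T y* = 72.5.
Strong duality: c^T x* = b^T y*. Confirmed.

72.5


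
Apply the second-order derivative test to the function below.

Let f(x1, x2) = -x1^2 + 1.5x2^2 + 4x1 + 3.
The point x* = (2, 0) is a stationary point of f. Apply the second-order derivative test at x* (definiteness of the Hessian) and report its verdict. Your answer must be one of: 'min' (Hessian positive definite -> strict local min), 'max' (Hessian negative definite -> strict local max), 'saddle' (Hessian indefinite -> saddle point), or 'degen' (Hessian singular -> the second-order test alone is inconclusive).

Compute the Hessian H = grad^2 f:
  H = [[-2, 0], [0, 3]]
Verify stationarity: grad f(x*) = H x* + g = (0, 0).
Eigenvalues of H: -2, 3.
Eigenvalues have mixed signs, so H is indefinite -> x* is a saddle point.

saddle


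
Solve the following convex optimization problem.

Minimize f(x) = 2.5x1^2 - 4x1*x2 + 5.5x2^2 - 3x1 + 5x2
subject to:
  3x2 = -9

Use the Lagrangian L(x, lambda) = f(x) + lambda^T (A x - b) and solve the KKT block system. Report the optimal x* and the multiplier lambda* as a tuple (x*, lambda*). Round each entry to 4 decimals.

Form the Lagrangian:
  L(x, lambda) = (1/2) x^T Q x + c^T x + lambda^T (A x - b)
Stationarity (grad_x L = 0): Q x + c + A^T lambda = 0.
Primal feasibility: A x = b.

This gives the KKT block system:
  [ Q   A^T ] [ x     ]   [-c ]
  [ A    0  ] [ lambda ] = [ b ]

Solving the linear system:
  x*      = (-1.8, -3)
  lambda* = (6.9333)
  f(x*)   = 26.4

x* = (-1.8, -3), lambda* = (6.9333)


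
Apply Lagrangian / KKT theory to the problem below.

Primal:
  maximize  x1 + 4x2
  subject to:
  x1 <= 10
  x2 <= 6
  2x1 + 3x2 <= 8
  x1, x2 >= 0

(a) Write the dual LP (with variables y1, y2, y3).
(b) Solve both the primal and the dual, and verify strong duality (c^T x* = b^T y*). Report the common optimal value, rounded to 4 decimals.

The standard primal-dual pair for 'max c^T x s.t. A x <= b, x >= 0' is:
  Dual:  min b^T y  s.t.  A^T y >= c,  y >= 0.

So the dual LP is:
  minimize  10y1 + 6y2 + 8y3
  subject to:
    y1 + 2y3 >= 1
    y2 + 3y3 >= 4
    y1, y2, y3 >= 0

Solving the primal: x* = (0, 2.6667).
  primal value c^T x* = 10.6667.
Solving the dual: y* = (0, 0, 1.3333).
  dual value b^T y* = 10.6667.
Strong duality: c^T x* = b^T y*. Confirmed.

10.6667


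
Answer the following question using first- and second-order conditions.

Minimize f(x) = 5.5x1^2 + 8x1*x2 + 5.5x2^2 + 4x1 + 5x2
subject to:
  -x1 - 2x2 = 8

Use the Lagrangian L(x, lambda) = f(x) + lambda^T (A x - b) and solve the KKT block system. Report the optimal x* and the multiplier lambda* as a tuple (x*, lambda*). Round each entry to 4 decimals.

Form the Lagrangian:
  L(x, lambda) = (1/2) x^T Q x + c^T x + lambda^T (A x - b)
Stationarity (grad_x L = 0): Q x + c + A^T lambda = 0.
Primal feasibility: A x = b.

This gives the KKT block system:
  [ Q   A^T ] [ x     ]   [-c ]
  [ A    0  ] [ lambda ] = [ b ]

Solving the linear system:
  x*      = (1.4783, -4.7391)
  lambda* = (-17.6522)
  f(x*)   = 61.7174

x* = (1.4783, -4.7391), lambda* = (-17.6522)


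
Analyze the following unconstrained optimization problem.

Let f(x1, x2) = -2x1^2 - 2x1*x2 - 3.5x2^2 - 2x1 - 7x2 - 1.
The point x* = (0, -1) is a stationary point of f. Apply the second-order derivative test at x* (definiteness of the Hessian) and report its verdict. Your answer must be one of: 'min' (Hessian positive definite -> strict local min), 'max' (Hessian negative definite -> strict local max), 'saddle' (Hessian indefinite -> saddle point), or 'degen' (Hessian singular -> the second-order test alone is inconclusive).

Compute the Hessian H = grad^2 f:
  H = [[-4, -2], [-2, -7]]
Verify stationarity: grad f(x*) = H x* + g = (0, 0).
Eigenvalues of H: -8, -3.
Both eigenvalues < 0, so H is negative definite -> x* is a strict local max.

max


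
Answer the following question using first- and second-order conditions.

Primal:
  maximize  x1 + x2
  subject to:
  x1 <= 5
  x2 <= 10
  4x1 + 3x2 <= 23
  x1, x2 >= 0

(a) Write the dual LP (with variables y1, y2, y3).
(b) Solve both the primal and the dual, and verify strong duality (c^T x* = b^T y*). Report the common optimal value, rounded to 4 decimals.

The standard primal-dual pair for 'max c^T x s.t. A x <= b, x >= 0' is:
  Dual:  min b^T y  s.t.  A^T y >= c,  y >= 0.

So the dual LP is:
  minimize  5y1 + 10y2 + 23y3
  subject to:
    y1 + 4y3 >= 1
    y2 + 3y3 >= 1
    y1, y2, y3 >= 0

Solving the primal: x* = (0, 7.6667).
  primal value c^T x* = 7.6667.
Solving the dual: y* = (0, 0, 0.3333).
  dual value b^T y* = 7.6667.
Strong duality: c^T x* = b^T y*. Confirmed.

7.6667


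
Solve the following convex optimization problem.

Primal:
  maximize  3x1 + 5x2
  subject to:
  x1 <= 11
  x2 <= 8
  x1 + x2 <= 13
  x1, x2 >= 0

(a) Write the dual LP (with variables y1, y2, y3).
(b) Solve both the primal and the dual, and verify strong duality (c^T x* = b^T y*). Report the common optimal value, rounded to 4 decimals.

The standard primal-dual pair for 'max c^T x s.t. A x <= b, x >= 0' is:
  Dual:  min b^T y  s.t.  A^T y >= c,  y >= 0.

So the dual LP is:
  minimize  11y1 + 8y2 + 13y3
  subject to:
    y1 + y3 >= 3
    y2 + y3 >= 5
    y1, y2, y3 >= 0

Solving the primal: x* = (5, 8).
  primal value c^T x* = 55.
Solving the dual: y* = (0, 2, 3).
  dual value b^T y* = 55.
Strong duality: c^T x* = b^T y*. Confirmed.

55


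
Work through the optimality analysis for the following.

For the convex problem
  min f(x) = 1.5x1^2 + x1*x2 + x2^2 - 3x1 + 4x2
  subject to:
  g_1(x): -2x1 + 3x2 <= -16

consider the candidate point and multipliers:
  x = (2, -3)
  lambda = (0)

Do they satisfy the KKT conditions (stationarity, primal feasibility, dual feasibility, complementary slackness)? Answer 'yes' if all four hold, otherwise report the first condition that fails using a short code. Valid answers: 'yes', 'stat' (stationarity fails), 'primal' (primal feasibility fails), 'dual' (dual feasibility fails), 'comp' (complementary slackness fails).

Gradient of f: grad f(x) = Q x + c = (0, 0)
Constraint values g_i(x) = a_i^T x - b_i:
  g_1((2, -3)) = 3
Stationarity residual: grad f(x) + sum_i lambda_i a_i = (0, 0)
  -> stationarity OK
Primal feasibility (all g_i <= 0): FAILS
Dual feasibility (all lambda_i >= 0): OK
Complementary slackness (lambda_i * g_i(x) = 0 for all i): OK

Verdict: the first failing condition is primal_feasibility -> primal.

primal


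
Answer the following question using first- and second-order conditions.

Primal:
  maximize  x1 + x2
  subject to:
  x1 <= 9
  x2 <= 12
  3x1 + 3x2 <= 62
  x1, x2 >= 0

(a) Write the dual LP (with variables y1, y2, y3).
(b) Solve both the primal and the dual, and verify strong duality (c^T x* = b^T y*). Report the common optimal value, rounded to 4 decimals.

The standard primal-dual pair for 'max c^T x s.t. A x <= b, x >= 0' is:
  Dual:  min b^T y  s.t.  A^T y >= c,  y >= 0.

So the dual LP is:
  minimize  9y1 + 12y2 + 62y3
  subject to:
    y1 + 3y3 >= 1
    y2 + 3y3 >= 1
    y1, y2, y3 >= 0

Solving the primal: x* = (8.6667, 12).
  primal value c^T x* = 20.6667.
Solving the dual: y* = (0, 0, 0.3333).
  dual value b^T y* = 20.6667.
Strong duality: c^T x* = b^T y*. Confirmed.

20.6667


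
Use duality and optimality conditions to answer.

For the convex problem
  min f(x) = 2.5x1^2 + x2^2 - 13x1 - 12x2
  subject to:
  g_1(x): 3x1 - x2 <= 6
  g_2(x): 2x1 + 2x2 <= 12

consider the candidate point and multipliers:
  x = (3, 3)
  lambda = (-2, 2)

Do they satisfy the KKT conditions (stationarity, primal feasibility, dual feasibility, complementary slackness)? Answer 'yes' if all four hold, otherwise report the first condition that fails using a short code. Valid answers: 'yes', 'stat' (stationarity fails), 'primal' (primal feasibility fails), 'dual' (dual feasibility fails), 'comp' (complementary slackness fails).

Gradient of f: grad f(x) = Q x + c = (2, -6)
Constraint values g_i(x) = a_i^T x - b_i:
  g_1((3, 3)) = 0
  g_2((3, 3)) = 0
Stationarity residual: grad f(x) + sum_i lambda_i a_i = (0, 0)
  -> stationarity OK
Primal feasibility (all g_i <= 0): OK
Dual feasibility (all lambda_i >= 0): FAILS
Complementary slackness (lambda_i * g_i(x) = 0 for all i): OK

Verdict: the first failing condition is dual_feasibility -> dual.

dual


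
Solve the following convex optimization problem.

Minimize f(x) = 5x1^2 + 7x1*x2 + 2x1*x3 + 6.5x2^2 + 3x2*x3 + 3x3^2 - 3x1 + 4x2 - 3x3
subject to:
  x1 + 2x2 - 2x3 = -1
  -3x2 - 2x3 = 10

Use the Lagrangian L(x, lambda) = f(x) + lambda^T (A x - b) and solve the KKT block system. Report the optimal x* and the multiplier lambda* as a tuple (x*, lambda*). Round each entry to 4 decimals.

Form the Lagrangian:
  L(x, lambda) = (1/2) x^T Q x + c^T x + lambda^T (A x - b)
Stationarity (grad_x L = 0): Q x + c + A^T lambda = 0.
Primal feasibility: A x = b.

This gives the KKT block system:
  [ Q   A^T ] [ x     ]   [-c ]
  [ A    0  ] [ lambda ] = [ b ]

Solving the linear system:
  x*      = (2.3956, -2.6791, -0.9813)
  lambda* = (-0.2396, -5.8275)
  f(x*)   = 21.5379

x* = (2.3956, -2.6791, -0.9813), lambda* = (-0.2396, -5.8275)


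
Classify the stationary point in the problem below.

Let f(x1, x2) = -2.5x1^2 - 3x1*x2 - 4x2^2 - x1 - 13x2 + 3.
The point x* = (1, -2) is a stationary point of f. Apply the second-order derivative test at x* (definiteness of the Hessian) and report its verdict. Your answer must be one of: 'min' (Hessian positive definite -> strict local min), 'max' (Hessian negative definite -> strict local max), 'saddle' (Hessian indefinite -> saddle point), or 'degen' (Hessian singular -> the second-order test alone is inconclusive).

Compute the Hessian H = grad^2 f:
  H = [[-5, -3], [-3, -8]]
Verify stationarity: grad f(x*) = H x* + g = (0, 0).
Eigenvalues of H: -9.8541, -3.1459.
Both eigenvalues < 0, so H is negative definite -> x* is a strict local max.

max


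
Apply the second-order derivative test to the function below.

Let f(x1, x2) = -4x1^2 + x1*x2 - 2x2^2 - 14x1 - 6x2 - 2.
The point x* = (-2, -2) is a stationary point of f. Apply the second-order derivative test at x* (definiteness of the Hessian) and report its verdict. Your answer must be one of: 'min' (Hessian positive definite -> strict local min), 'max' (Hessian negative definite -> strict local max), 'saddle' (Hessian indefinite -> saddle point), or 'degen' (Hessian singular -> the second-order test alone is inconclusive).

Compute the Hessian H = grad^2 f:
  H = [[-8, 1], [1, -4]]
Verify stationarity: grad f(x*) = H x* + g = (0, 0).
Eigenvalues of H: -8.2361, -3.7639.
Both eigenvalues < 0, so H is negative definite -> x* is a strict local max.

max


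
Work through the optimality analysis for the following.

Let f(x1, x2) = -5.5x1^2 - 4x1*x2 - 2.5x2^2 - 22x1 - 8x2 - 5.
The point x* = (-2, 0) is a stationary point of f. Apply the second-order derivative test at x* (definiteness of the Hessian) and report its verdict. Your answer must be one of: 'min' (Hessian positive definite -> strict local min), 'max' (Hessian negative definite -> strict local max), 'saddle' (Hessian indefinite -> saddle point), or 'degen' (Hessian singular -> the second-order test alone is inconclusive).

Compute the Hessian H = grad^2 f:
  H = [[-11, -4], [-4, -5]]
Verify stationarity: grad f(x*) = H x* + g = (0, 0).
Eigenvalues of H: -13, -3.
Both eigenvalues < 0, so H is negative definite -> x* is a strict local max.

max


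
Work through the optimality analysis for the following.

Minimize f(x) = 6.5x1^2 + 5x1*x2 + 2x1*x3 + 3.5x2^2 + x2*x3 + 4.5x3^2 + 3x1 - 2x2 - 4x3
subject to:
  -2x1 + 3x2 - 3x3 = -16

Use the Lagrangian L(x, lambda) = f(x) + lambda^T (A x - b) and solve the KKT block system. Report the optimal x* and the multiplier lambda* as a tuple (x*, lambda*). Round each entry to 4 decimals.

Form the Lagrangian:
  L(x, lambda) = (1/2) x^T Q x + c^T x + lambda^T (A x - b)
Stationarity (grad_x L = 0): Q x + c + A^T lambda = 0.
Primal feasibility: A x = b.

This gives the KKT block system:
  [ Q   A^T ] [ x     ]   [-c ]
  [ A    0  ] [ lambda ] = [ b ]

Solving the linear system:
  x*      = (1.1547, -2.651, 1.9125)
  lambda* = (4.2904)
  f(x*)   = 34.8811

x* = (1.1547, -2.651, 1.9125), lambda* = (4.2904)


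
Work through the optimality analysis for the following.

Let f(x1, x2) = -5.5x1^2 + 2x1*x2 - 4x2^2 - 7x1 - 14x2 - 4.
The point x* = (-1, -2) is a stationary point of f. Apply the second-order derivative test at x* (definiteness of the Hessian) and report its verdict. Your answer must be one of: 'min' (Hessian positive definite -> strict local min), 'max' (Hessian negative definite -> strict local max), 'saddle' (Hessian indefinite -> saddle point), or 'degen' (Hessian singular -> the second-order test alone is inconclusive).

Compute the Hessian H = grad^2 f:
  H = [[-11, 2], [2, -8]]
Verify stationarity: grad f(x*) = H x* + g = (0, 0).
Eigenvalues of H: -12, -7.
Both eigenvalues < 0, so H is negative definite -> x* is a strict local max.

max


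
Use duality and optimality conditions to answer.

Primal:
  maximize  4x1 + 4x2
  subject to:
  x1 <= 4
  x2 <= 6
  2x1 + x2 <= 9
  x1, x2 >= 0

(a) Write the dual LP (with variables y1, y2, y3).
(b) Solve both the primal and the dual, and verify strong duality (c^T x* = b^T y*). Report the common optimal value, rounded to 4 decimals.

The standard primal-dual pair for 'max c^T x s.t. A x <= b, x >= 0' is:
  Dual:  min b^T y  s.t.  A^T y >= c,  y >= 0.

So the dual LP is:
  minimize  4y1 + 6y2 + 9y3
  subject to:
    y1 + 2y3 >= 4
    y2 + y3 >= 4
    y1, y2, y3 >= 0

Solving the primal: x* = (1.5, 6).
  primal value c^T x* = 30.
Solving the dual: y* = (0, 2, 2).
  dual value b^T y* = 30.
Strong duality: c^T x* = b^T y*. Confirmed.

30


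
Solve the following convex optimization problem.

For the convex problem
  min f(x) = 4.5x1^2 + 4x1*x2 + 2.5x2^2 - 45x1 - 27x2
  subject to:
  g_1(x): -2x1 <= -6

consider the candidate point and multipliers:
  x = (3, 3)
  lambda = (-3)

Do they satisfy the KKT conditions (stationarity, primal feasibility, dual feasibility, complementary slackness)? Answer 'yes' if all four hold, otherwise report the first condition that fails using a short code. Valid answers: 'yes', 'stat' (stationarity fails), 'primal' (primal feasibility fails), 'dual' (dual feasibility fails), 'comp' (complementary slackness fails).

Gradient of f: grad f(x) = Q x + c = (-6, 0)
Constraint values g_i(x) = a_i^T x - b_i:
  g_1((3, 3)) = 0
Stationarity residual: grad f(x) + sum_i lambda_i a_i = (0, 0)
  -> stationarity OK
Primal feasibility (all g_i <= 0): OK
Dual feasibility (all lambda_i >= 0): FAILS
Complementary slackness (lambda_i * g_i(x) = 0 for all i): OK

Verdict: the first failing condition is dual_feasibility -> dual.

dual


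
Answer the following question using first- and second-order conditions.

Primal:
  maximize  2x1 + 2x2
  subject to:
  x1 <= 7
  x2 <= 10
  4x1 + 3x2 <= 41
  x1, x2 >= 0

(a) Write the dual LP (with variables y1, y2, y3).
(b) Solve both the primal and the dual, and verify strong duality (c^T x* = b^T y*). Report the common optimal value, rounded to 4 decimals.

The standard primal-dual pair for 'max c^T x s.t. A x <= b, x >= 0' is:
  Dual:  min b^T y  s.t.  A^T y >= c,  y >= 0.

So the dual LP is:
  minimize  7y1 + 10y2 + 41y3
  subject to:
    y1 + 4y3 >= 2
    y2 + 3y3 >= 2
    y1, y2, y3 >= 0

Solving the primal: x* = (2.75, 10).
  primal value c^T x* = 25.5.
Solving the dual: y* = (0, 0.5, 0.5).
  dual value b^T y* = 25.5.
Strong duality: c^T x* = b^T y*. Confirmed.

25.5


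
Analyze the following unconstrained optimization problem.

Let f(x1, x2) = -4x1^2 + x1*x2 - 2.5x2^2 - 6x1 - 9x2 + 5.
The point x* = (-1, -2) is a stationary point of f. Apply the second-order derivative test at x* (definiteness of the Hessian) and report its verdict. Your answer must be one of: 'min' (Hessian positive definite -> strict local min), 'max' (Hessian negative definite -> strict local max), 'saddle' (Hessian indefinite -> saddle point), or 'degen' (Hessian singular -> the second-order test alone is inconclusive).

Compute the Hessian H = grad^2 f:
  H = [[-8, 1], [1, -5]]
Verify stationarity: grad f(x*) = H x* + g = (0, 0).
Eigenvalues of H: -8.3028, -4.6972.
Both eigenvalues < 0, so H is negative definite -> x* is a strict local max.

max


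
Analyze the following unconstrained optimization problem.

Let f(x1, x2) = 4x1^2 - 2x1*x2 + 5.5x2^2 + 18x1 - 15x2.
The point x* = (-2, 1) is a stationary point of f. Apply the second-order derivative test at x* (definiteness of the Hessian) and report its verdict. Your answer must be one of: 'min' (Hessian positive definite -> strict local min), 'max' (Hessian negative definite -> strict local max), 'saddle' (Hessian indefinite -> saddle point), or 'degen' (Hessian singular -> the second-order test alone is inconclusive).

Compute the Hessian H = grad^2 f:
  H = [[8, -2], [-2, 11]]
Verify stationarity: grad f(x*) = H x* + g = (0, 0).
Eigenvalues of H: 7, 12.
Both eigenvalues > 0, so H is positive definite -> x* is a strict local min.

min


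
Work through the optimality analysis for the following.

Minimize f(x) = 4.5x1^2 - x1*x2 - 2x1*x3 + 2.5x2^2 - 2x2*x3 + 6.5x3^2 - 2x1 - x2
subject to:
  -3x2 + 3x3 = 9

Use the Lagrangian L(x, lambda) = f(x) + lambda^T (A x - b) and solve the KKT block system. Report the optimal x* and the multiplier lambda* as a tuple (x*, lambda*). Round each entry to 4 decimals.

Form the Lagrangian:
  L(x, lambda) = (1/2) x^T Q x + c^T x + lambda^T (A x - b)
Stationarity (grad_x L = 0): Q x + c + A^T lambda = 0.
Primal feasibility: A x = b.

This gives the KKT block system:
  [ Q   A^T ] [ x     ]   [-c ]
  [ A    0  ] [ lambda ] = [ b ]

Solving the linear system:
  x*      = (0.1368, -2.2564, 0.7436)
  lambda* = (-4.6353)
  f(x*)   = 21.8504

x* = (0.1368, -2.2564, 0.7436), lambda* = (-4.6353)


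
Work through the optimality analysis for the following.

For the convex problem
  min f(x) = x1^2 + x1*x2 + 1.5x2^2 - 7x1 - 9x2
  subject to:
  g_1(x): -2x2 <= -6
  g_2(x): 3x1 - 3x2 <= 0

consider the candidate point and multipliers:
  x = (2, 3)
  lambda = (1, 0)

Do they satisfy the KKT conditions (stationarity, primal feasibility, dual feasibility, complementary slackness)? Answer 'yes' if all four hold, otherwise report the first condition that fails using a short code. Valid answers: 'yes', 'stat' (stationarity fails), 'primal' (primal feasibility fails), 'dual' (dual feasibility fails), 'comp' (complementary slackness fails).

Gradient of f: grad f(x) = Q x + c = (0, 2)
Constraint values g_i(x) = a_i^T x - b_i:
  g_1((2, 3)) = 0
  g_2((2, 3)) = -3
Stationarity residual: grad f(x) + sum_i lambda_i a_i = (0, 0)
  -> stationarity OK
Primal feasibility (all g_i <= 0): OK
Dual feasibility (all lambda_i >= 0): OK
Complementary slackness (lambda_i * g_i(x) = 0 for all i): OK

Verdict: yes, KKT holds.

yes


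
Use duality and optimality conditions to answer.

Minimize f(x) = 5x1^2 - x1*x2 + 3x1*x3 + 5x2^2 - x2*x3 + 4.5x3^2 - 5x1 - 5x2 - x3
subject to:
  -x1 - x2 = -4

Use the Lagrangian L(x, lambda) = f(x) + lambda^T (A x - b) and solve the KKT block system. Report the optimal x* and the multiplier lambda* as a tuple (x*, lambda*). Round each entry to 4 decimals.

Form the Lagrangian:
  L(x, lambda) = (1/2) x^T Q x + c^T x + lambda^T (A x - b)
Stationarity (grad_x L = 0): Q x + c + A^T lambda = 0.
Primal feasibility: A x = b.

This gives the KKT block system:
  [ Q   A^T ] [ x     ]   [-c ]
  [ A    0  ] [ lambda ] = [ b ]

Solving the linear system:
  x*      = (2.0659, 1.9341, -0.3626)
  lambda* = (12.6374)
  f(x*)   = 15.456

x* = (2.0659, 1.9341, -0.3626), lambda* = (12.6374)


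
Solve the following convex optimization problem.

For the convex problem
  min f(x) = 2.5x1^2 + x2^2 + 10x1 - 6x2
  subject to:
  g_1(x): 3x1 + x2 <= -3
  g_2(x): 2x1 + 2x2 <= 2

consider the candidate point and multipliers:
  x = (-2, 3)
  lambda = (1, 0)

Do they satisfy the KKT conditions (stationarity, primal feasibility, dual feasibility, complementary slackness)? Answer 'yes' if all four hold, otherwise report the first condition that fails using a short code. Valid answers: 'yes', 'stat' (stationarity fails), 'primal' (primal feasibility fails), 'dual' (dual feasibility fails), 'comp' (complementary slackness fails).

Gradient of f: grad f(x) = Q x + c = (0, 0)
Constraint values g_i(x) = a_i^T x - b_i:
  g_1((-2, 3)) = 0
  g_2((-2, 3)) = 0
Stationarity residual: grad f(x) + sum_i lambda_i a_i = (3, 1)
  -> stationarity FAILS
Primal feasibility (all g_i <= 0): OK
Dual feasibility (all lambda_i >= 0): OK
Complementary slackness (lambda_i * g_i(x) = 0 for all i): OK

Verdict: the first failing condition is stationarity -> stat.

stat


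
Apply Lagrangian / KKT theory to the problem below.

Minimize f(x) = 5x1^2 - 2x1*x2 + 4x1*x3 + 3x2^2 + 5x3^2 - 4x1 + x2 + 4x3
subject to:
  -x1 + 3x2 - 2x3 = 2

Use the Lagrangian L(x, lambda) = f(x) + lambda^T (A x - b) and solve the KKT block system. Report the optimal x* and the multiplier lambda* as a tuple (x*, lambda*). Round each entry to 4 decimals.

Form the Lagrangian:
  L(x, lambda) = (1/2) x^T Q x + c^T x + lambda^T (A x - b)
Stationarity (grad_x L = 0): Q x + c + A^T lambda = 0.
Primal feasibility: A x = b.

This gives the KKT block system:
  [ Q   A^T ] [ x     ]   [-c ]
  [ A    0  ] [ lambda ] = [ b ]

Solving the linear system:
  x*      = (0.7413, 0.3717, -0.813)
  lambda* = (-0.5826)
  f(x*)   = -2.3402

x* = (0.7413, 0.3717, -0.813), lambda* = (-0.5826)


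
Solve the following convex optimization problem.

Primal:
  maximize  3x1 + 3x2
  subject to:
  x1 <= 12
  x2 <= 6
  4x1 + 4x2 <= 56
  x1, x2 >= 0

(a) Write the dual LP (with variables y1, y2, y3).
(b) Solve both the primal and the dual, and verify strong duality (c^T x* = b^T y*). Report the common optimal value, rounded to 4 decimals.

The standard primal-dual pair for 'max c^T x s.t. A x <= b, x >= 0' is:
  Dual:  min b^T y  s.t.  A^T y >= c,  y >= 0.

So the dual LP is:
  minimize  12y1 + 6y2 + 56y3
  subject to:
    y1 + 4y3 >= 3
    y2 + 4y3 >= 3
    y1, y2, y3 >= 0

Solving the primal: x* = (8, 6).
  primal value c^T x* = 42.
Solving the dual: y* = (0, 0, 0.75).
  dual value b^T y* = 42.
Strong duality: c^T x* = b^T y*. Confirmed.

42


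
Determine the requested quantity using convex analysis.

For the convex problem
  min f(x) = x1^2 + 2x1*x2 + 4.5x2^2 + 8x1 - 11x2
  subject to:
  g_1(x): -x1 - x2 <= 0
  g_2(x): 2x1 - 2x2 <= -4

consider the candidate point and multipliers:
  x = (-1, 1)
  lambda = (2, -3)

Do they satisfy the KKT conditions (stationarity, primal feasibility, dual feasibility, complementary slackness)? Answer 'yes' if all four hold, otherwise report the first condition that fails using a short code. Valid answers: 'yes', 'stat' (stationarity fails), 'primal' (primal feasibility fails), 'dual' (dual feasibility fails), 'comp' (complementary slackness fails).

Gradient of f: grad f(x) = Q x + c = (8, -4)
Constraint values g_i(x) = a_i^T x - b_i:
  g_1((-1, 1)) = 0
  g_2((-1, 1)) = 0
Stationarity residual: grad f(x) + sum_i lambda_i a_i = (0, 0)
  -> stationarity OK
Primal feasibility (all g_i <= 0): OK
Dual feasibility (all lambda_i >= 0): FAILS
Complementary slackness (lambda_i * g_i(x) = 0 for all i): OK

Verdict: the first failing condition is dual_feasibility -> dual.

dual


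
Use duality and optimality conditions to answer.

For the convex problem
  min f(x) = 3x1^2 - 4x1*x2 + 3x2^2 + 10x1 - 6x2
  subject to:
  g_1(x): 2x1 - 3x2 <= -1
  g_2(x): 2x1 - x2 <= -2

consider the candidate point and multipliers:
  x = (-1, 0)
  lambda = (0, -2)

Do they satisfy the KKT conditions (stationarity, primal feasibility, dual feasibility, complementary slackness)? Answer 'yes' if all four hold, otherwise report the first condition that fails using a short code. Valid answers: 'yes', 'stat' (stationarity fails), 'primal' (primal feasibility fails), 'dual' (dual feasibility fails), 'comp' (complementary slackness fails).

Gradient of f: grad f(x) = Q x + c = (4, -2)
Constraint values g_i(x) = a_i^T x - b_i:
  g_1((-1, 0)) = -1
  g_2((-1, 0)) = 0
Stationarity residual: grad f(x) + sum_i lambda_i a_i = (0, 0)
  -> stationarity OK
Primal feasibility (all g_i <= 0): OK
Dual feasibility (all lambda_i >= 0): FAILS
Complementary slackness (lambda_i * g_i(x) = 0 for all i): OK

Verdict: the first failing condition is dual_feasibility -> dual.

dual


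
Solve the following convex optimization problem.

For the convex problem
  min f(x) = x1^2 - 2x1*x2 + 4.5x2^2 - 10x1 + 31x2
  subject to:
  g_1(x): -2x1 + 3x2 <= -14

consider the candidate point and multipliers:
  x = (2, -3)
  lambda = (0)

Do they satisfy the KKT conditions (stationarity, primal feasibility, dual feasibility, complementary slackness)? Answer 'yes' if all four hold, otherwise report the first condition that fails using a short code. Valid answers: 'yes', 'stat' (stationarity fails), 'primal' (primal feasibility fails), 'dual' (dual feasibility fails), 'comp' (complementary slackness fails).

Gradient of f: grad f(x) = Q x + c = (0, 0)
Constraint values g_i(x) = a_i^T x - b_i:
  g_1((2, -3)) = 1
Stationarity residual: grad f(x) + sum_i lambda_i a_i = (0, 0)
  -> stationarity OK
Primal feasibility (all g_i <= 0): FAILS
Dual feasibility (all lambda_i >= 0): OK
Complementary slackness (lambda_i * g_i(x) = 0 for all i): OK

Verdict: the first failing condition is primal_feasibility -> primal.

primal
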